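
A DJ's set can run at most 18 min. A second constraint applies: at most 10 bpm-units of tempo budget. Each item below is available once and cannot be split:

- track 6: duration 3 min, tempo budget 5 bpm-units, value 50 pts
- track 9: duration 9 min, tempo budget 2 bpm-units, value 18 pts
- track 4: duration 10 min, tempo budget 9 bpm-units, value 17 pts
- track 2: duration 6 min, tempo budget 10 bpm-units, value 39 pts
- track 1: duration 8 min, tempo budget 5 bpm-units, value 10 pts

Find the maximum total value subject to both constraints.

68 pts

Feasible sets respecting both limits:
- track 6+track 9: duration 12, tempo budget 7, value 68
- track 6+track 1: duration 11, tempo budget 10, value 60
- track 6: duration 3, tempo budget 5, value 50
- track 2: duration 6, tempo budget 10, value 39
Best: 68 pts.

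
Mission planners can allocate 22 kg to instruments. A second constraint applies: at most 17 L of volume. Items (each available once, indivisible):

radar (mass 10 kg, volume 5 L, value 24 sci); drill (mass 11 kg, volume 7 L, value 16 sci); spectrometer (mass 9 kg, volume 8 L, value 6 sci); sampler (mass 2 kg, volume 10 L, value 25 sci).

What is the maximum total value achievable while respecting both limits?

49 sci

Feasible sets respecting both limits:
- radar+sampler: mass 12, volume 15, value 49
- drill+sampler: mass 13, volume 17, value 41
- radar+drill: mass 21, volume 12, value 40
Best: 49 sci.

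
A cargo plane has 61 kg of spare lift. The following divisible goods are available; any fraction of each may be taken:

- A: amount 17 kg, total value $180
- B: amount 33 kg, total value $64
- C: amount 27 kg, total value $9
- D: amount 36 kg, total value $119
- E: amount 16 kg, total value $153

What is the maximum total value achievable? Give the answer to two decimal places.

Take in order of value per unit:
- A (180/17 per unit): all 17 → value 180, running total 180.00
- E (153/16 per unit): all 16 → value 153, running total 333.00
- D (119/36 per unit): 28 of 36 → value 28×119/36 = 92.5556, running total 425.56
Total 425.56.

425.56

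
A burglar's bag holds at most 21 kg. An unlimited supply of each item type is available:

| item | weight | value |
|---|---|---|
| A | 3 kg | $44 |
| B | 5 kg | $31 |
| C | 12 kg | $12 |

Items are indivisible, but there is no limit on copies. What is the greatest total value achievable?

$308

Best value-per-unit is A at 44/3, and filling with it alone uses weight 7×3=21. No mix of the others beats 7×44 = 308.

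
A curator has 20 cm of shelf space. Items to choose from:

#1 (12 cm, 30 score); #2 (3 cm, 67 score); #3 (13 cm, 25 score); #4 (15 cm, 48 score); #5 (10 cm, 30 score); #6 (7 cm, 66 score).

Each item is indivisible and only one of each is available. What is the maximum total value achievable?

This is a 0/1 knapsack; check combinations near the capacity.
- #2+#5+#6: length 3+10+7=20, value 67+30+66=163
- #2+#6: length 3+7=10, value 67+66=133
- #2+#4: length 3+15=18, value 67+48=115
- #2+#5: length 3+10=13, value 67+30=97
- #1+#2: length 12+3=15, value 30+67=97
Best: 163 score.

163 score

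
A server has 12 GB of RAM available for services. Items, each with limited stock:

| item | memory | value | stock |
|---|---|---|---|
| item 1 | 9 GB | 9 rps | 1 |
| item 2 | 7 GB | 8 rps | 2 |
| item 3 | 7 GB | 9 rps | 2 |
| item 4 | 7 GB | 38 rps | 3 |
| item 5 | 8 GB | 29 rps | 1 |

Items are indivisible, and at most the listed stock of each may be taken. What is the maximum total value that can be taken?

38 rps

Best selections within memory 12 and stock limits:
- 1×item 4: memory 7, value 38
- 1×item 5: memory 8, value 29
- 1×item 3: memory 7, value 9
Best: 38 rps.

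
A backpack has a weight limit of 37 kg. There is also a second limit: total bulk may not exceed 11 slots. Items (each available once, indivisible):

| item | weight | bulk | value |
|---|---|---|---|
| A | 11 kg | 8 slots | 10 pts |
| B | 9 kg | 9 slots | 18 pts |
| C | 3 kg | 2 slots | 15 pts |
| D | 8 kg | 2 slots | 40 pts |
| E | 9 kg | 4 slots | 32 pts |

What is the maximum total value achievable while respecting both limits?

Feasible sets respecting both limits:
- C+D+E: weight 20, bulk 8, value 87
- D+E: weight 17, bulk 6, value 72
- B+D: weight 17, bulk 11, value 58
- C+D: weight 11, bulk 4, value 55
Best: 87 pts.

87 pts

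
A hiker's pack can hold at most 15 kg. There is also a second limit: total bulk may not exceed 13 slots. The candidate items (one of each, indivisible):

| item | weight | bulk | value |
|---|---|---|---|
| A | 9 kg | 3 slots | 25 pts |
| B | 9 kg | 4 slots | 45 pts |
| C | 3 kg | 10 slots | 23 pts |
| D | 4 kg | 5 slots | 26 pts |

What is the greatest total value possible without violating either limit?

71 pts

Feasible sets respecting both limits:
- B+D: weight 13, bulk 9, value 71
- A+D: weight 13, bulk 8, value 51
- A+C: weight 12, bulk 13, value 48
Best: 71 pts.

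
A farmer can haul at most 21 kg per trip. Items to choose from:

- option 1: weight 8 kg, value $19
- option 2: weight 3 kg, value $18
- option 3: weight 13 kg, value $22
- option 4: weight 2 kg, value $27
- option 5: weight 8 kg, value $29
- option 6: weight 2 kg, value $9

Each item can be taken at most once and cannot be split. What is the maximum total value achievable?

Check high-value combinations within 21 kg:
- option 1+option 2+option 4+option 5: weight 8+3+2+8=21, value 19+18+27+29=93
- option 1+option 4+option 5+option 6: weight 8+2+8+2=20, value 19+27+29+9=84
- option 2+option 4+option 5+option 6: weight 3+2+8+2=15, value 18+27+29+9=83
- option 2+option 3+option 4+option 6: weight 3+13+2+2=20, value 18+22+27+9=76
Best: $93.

$93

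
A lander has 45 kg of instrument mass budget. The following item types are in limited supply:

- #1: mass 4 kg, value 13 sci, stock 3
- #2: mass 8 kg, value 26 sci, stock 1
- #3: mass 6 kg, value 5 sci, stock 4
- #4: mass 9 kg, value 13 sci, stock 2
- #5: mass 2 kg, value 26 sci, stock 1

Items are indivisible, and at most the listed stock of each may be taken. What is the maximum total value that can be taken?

117 sci

Top feasible selections:
- 3×#1 + 1×#2 + 2×#4 + 1×#5: mass 40, value 117
- 3×#1 + 1×#2 + 2×#3 + 1×#4 + 1×#5: mass 43, value 114
- 3×#1 + 1×#2 + 1×#3 + 1×#4 + 1×#5: mass 37, value 109
- 2×#1 + 1×#2 + 1×#3 + 2×#4 + 1×#5: mass 42, value 109
Best: 117 sci.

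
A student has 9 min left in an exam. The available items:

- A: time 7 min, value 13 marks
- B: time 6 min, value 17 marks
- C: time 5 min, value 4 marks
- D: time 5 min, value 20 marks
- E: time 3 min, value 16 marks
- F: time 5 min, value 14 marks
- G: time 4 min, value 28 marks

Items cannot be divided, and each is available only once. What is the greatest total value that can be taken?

48 marks

Check high-value combinations within 9 min:
- D+G: time 5+4=9, value 20+28=48
- E+G: time 3+4=7, value 16+28=44
- F+G: time 5+4=9, value 14+28=42
- D+E: time 5+3=8, value 20+16=36
Best: 48 marks.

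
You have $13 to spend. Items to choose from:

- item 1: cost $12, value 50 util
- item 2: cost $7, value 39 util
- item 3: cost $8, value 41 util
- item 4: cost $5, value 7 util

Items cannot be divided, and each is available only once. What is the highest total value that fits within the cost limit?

50 util

Check high-value combinations within $13:
- item 1: cost 12, value 50
- item 3+item 4: cost 8+5=13, value 41+7=48
- item 2+item 4: cost 7+5=12, value 39+7=46
- item 3: cost 8, value 41
- item 2: cost 7, value 39
Best: 50 util.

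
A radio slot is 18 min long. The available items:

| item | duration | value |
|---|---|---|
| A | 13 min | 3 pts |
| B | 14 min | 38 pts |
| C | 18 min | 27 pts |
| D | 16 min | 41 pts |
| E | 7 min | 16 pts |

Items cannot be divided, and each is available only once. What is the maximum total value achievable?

This is a 0/1 knapsack; check combinations near the capacity.
- D: duration 16, value 41
- B: duration 14, value 38
- C: duration 18, value 27
- E: duration 7, value 16
Best: 41 pts.

41 pts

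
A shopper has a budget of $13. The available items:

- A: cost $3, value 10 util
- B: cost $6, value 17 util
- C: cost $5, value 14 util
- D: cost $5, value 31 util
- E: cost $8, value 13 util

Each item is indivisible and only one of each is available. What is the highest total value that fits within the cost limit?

Check high-value combinations within $13:
- A+C+D: cost 3+5+5=13, value 10+14+31=55
- B+D: cost 6+5=11, value 17+31=48
- C+D: cost 5+5=10, value 14+31=45
- D+E: cost 5+8=13, value 31+13=44
- A+D: cost 3+5=8, value 10+31=41
Best: 55 util.

55 util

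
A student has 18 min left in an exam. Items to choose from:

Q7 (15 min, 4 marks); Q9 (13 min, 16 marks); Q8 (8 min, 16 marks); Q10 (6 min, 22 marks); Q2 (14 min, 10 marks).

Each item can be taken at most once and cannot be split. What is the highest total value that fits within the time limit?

38 marks

Check high-value combinations within 18 min:
- Q8+Q10: time 8+6=14, value 16+22=38
- Q10: time 6, value 22
- Q8: time 8, value 16
- Q9: time 13, value 16
Best: 38 marks.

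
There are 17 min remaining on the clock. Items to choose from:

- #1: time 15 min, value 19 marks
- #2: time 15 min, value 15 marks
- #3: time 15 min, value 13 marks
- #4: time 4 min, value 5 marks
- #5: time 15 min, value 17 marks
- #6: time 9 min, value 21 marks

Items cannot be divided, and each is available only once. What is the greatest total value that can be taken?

26 marks

Check high-value combinations within 17 min:
- #4+#6: time 4+9=13, value 5+21=26
- #6: time 9, value 21
- #1: time 15, value 19
- #5: time 15, value 17
- #2: time 15, value 15
Best: 26 marks.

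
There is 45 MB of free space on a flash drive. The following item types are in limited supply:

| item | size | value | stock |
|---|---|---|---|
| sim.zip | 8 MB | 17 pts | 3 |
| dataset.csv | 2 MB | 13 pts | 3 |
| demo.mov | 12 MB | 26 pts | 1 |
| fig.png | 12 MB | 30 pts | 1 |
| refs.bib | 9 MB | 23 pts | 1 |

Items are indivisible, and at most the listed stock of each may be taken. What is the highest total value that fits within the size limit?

126 pts

Best selections within size 45 and stock limits:
- 2×sim.zip + 3×dataset.csv + 1×fig.png + 1×refs.bib: size 43, value 126
- 2×sim.zip + 3×dataset.csv + 1×demo.mov + 1×refs.bib: size 43, value 122
Best: 126 pts.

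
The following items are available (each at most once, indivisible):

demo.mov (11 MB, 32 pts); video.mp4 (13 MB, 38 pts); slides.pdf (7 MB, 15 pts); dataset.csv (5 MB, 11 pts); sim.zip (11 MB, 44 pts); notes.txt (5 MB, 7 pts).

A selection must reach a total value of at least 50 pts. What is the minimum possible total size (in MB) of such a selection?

Subsets with value ≥ 50, sorted by total size:
- dataset.csv+sim.zip: size 16, value 55
- sim.zip+notes.txt: size 16, value 51
- slides.pdf+sim.zip: size 18, value 59
- video.mp4+slides.pdf: size 20, value 53
Minimum size: 16 MB.

16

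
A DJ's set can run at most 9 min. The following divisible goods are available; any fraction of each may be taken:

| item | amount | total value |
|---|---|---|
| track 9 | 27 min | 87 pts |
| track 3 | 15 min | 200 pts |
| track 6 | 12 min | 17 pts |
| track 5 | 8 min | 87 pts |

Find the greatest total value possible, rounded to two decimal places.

120.00

Take in order of value per unit:
- track 3 (200/15 per unit): 9 of 15 → value 9×200/15 = 120.0000, running total 120.00
Total 120.00.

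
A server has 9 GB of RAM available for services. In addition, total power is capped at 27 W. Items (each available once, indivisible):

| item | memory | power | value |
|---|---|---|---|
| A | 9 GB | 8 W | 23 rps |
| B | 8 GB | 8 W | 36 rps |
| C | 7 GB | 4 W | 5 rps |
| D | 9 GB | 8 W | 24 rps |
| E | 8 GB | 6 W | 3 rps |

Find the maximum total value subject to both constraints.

36 rps

Feasible sets respecting both limits:
- B: memory 8, power 8, value 36
- D: memory 9, power 8, value 24
- A: memory 9, power 8, value 23
Best: 36 rps.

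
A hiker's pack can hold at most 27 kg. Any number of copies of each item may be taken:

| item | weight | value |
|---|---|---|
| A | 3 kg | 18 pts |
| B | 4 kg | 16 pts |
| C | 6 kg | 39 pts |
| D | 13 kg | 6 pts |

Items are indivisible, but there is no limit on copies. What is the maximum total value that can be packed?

Best value-per-unit is C at 39/6; filling with it alone gives 4×39 = 156.
Optimal mix: 1×A + 4×C → weight 27, value 174.

174 pts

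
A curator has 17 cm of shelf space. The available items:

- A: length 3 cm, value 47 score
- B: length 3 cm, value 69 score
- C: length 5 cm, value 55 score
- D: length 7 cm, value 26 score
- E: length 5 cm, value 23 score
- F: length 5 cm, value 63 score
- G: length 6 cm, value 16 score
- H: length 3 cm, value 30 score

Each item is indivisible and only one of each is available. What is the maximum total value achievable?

Check high-value combinations within 17 cm:
- A+B+C+F: length 3+3+5+5=16, value 47+69+55+63=234
- B+C+F+H: length 3+5+5+3=16, value 69+55+63+30=217
- A+B+F+H: length 3+3+5+3=14, value 47+69+63+30=209
- A+B+E+F: length 3+3+5+5=16, value 47+69+23+63=202
- A+B+C+H: length 3+3+5+3=14, value 47+69+55+30=201
Best: 234 score.

234 score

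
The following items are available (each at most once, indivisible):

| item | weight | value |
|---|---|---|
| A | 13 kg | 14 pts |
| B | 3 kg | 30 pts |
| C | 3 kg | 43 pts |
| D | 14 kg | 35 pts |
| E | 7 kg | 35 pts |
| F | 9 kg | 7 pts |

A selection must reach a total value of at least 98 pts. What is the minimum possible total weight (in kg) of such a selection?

Subsets with value ≥ 98, sorted by total weight:
- B+C+E: weight 13, value 108
- B+C+D: weight 20, value 108
Minimum weight: 13 kg.

13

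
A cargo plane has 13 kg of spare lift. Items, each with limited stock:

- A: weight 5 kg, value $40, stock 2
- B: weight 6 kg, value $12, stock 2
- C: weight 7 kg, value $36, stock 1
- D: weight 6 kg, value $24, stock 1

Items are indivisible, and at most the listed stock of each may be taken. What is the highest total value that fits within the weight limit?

Top feasible selections:
- 2×A: weight 10, value 80
- 1×A + 1×C: weight 12, value 76
Best: $80.

$80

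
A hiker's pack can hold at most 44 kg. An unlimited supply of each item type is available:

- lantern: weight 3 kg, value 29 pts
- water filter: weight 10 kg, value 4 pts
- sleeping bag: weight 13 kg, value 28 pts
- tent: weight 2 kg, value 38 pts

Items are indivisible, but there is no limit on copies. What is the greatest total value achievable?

836 pts

Best value-per-unit is tent at 38/2, and filling with it alone uses weight 22×2=44. No mix of the others beats 22×38 = 836.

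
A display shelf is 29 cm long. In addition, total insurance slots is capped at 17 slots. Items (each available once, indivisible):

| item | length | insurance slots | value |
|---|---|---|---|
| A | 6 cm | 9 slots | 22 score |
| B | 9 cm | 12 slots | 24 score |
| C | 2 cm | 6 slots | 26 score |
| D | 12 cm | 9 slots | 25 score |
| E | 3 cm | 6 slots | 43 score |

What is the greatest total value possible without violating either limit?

Feasible sets respecting both limits:
- C+E: length 5, insurance slots 12, value 69
- D+E: length 15, insurance slots 15, value 68
- A+E: length 9, insurance slots 15, value 65
Best: 69 score.

69 score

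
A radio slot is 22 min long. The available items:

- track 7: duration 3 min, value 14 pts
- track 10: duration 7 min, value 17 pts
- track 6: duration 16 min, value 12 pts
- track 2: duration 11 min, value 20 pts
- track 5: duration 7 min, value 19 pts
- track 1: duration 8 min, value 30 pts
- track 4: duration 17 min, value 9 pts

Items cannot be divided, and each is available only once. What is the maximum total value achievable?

66 pts

Check high-value combinations within 22 min:
- track 10+track 5+track 1: duration 7+7+8=22, value 17+19+30=66
- track 7+track 2+track 1: duration 3+11+8=22, value 14+20+30=64
- track 7+track 5+track 1: duration 3+7+8=18, value 14+19+30=63
Best: 66 pts.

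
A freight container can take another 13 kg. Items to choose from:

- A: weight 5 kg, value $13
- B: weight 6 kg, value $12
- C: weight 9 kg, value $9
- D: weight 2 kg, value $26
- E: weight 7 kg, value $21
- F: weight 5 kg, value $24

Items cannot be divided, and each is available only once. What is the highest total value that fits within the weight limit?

Check high-value combinations within 13 kg:
- A+D+F: weight 5+2+5=12, value 13+26+24=63
- B+D+F: weight 6+2+5=13, value 12+26+24=62
- A+B+D: weight 5+6+2=13, value 13+12+26=51
- D+F: weight 2+5=7, value 26+24=50
- D+E: weight 2+7=9, value 26+21=47
Best: $63.

$63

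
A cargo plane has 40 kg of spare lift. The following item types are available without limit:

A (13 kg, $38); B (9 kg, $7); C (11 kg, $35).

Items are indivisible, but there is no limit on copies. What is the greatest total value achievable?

$114

Best value-per-unit is C at 35/11; filling with it alone gives 3×35 = 105.
Optimal mix: 3×A → weight 39, value 114.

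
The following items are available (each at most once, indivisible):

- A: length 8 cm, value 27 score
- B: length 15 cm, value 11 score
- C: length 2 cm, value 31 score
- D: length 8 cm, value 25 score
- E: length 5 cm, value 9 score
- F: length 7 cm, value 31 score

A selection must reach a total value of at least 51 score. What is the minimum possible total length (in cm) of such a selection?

Subsets with value ≥ 51, sorted by total length:
- C+F: length 9, value 62
- A+C: length 10, value 58
- C+D: length 10, value 56
Minimum length: 9 cm.

9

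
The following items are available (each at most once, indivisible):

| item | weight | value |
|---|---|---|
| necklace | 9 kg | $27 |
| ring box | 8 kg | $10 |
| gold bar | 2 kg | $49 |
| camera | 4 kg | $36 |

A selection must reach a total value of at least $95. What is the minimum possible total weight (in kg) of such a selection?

14

Subsets with value ≥ 95, sorted by total weight:
- ring box+gold bar+camera: weight 14, value 95
- necklace+gold bar+camera: weight 15, value 112
- necklace+ring box+gold bar+camera: weight 23, value 122
Minimum weight: 14 kg.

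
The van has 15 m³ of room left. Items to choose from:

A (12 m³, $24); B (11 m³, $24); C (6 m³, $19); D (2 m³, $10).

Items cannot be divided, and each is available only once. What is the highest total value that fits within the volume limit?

Check high-value combinations within 15 m³:
- B+D: volume 11+2=13, value 24+10=34
- A+D: volume 12+2=14, value 24+10=34
- C+D: volume 6+2=8, value 19+10=29
- B: volume 11, value 24
- A: volume 12, value 24
Best: $34.

$34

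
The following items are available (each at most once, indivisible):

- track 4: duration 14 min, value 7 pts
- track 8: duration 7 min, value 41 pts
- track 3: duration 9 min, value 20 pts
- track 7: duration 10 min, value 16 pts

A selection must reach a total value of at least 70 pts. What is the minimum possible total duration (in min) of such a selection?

26

Subsets with value ≥ 70, sorted by total duration:
- track 8+track 3+track 7: duration 26, value 77
- track 4+track 8+track 3+track 7: duration 40, value 84
Minimum duration: 26 min.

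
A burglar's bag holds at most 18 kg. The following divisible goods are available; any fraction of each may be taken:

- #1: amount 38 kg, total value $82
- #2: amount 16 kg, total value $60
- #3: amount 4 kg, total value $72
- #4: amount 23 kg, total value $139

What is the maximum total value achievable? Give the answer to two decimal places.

156.61

Take in order of value per unit:
- #3 (72/4 per unit): all 4 → value 72, running total 72.00
- #4 (139/23 per unit): 14 of 23 → value 14×139/23 = 84.6087, running total 156.61
Total 156.61.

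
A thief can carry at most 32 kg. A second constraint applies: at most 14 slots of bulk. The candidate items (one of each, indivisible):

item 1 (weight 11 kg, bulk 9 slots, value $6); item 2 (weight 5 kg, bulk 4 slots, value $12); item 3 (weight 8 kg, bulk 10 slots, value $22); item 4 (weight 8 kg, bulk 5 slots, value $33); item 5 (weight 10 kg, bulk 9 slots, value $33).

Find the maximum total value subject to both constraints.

$66

Feasible sets respecting both limits:
- item 4+item 5: weight 18, bulk 14, value 66
- item 2+item 4: weight 13, bulk 9, value 45
- item 2+item 5: weight 15, bulk 13, value 45
Best: $66.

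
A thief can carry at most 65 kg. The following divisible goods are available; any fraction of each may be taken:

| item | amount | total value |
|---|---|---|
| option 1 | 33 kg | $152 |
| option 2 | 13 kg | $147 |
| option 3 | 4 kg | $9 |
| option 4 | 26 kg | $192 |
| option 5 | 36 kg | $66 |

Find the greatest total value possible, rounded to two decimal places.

Take in order of value per unit:
- option 2 (147/13 per unit): all 13 → value 147, running total 147.00
- option 4 (192/26 per unit): all 26 → value 192, running total 339.00
- option 1 (152/33 per unit): 26 of 33 → value 26×152/33 = 119.7576, running total 458.76
Total 458.76.

458.76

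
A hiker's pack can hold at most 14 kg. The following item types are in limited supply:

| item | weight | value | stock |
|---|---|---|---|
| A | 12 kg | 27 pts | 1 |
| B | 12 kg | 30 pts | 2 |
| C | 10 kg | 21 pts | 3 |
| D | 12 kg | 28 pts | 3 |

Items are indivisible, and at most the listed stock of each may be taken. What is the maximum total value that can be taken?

Best selections within weight 14 and stock limits:
- 1×B: weight 12, value 30
- 1×D: weight 12, value 28
Best: 30 pts.

30 pts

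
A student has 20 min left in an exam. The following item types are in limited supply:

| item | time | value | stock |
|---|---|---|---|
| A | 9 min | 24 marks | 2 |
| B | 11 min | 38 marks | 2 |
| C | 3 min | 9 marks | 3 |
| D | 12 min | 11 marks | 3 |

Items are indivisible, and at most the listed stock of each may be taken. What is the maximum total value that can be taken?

Best selections within time 20 and stock limits:
- 1×B + 3×C: time 20, value 65
- 1×A + 1×B: time 20, value 62
- 1×B + 2×C: time 17, value 56
- 1×A + 3×C: time 18, value 51
Best: 65 marks.

65 marks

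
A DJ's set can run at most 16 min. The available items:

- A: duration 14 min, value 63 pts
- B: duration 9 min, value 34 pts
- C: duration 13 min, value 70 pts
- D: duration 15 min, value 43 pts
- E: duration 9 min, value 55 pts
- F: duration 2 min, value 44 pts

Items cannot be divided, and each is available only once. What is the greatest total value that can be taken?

This is a 0/1 knapsack; check combinations near the capacity.
- C+F: duration 13+2=15, value 70+44=114
- A+F: duration 14+2=16, value 63+44=107
- E+F: duration 9+2=11, value 55+44=99
- B+F: duration 9+2=11, value 34+44=78
- C: duration 13, value 70
Best: 114 pts.

114 pts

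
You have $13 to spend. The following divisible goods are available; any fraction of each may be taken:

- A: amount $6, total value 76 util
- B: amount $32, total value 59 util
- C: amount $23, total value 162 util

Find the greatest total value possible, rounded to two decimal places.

125.30

Take in order of value per unit:
- A (76/6 per unit): all 6 → value 76, running total 76.00
- C (162/23 per unit): 7 of 23 → value 7×162/23 = 49.3043, running total 125.30
Total 125.30.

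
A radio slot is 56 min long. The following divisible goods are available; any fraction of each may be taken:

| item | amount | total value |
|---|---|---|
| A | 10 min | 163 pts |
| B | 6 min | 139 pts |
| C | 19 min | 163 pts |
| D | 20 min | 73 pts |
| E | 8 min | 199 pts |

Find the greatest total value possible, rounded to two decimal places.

711.45

Take in order of value per unit:
- E (199/8 per unit): all 8 → value 199, running total 199.00
- B (139/6 per unit): all 6 → value 139, running total 338.00
- A (163/10 per unit): all 10 → value 163, running total 501.00
- C (163/19 per unit): all 19 → value 163, running total 664.00
- D (73/20 per unit): 13 of 20 → value 13×73/20 = 47.4500, running total 711.45
Total 711.45.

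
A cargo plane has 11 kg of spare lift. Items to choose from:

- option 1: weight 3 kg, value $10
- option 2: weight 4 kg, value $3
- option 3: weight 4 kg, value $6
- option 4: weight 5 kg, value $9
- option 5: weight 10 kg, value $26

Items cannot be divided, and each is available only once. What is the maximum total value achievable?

This is a 0/1 knapsack; check combinations near the capacity.
- option 5: weight 10, value 26
- option 1+option 4: weight 3+5=8, value 10+9=19
- option 1+option 2+option 3: weight 3+4+4=11, value 10+3+6=19
- option 1+option 3: weight 3+4=7, value 10+6=16
Best: $26.

$26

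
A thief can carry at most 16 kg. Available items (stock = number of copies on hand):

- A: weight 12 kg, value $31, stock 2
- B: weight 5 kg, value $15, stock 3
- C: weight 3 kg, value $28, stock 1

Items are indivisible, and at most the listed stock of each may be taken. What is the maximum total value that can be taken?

Top feasible selections:
- 1×A + 1×C: weight 15, value 59
- 2×B + 1×C: weight 13, value 58
Best: $59.

$59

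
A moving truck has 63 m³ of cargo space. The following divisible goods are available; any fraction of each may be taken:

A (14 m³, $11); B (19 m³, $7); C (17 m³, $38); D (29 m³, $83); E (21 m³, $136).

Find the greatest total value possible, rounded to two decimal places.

248.06

Take in order of value per unit:
- E (136/21 per unit): all 21 → value 136, running total 136.00
- D (83/29 per unit): all 29 → value 83, running total 219.00
- C (38/17 per unit): 13 of 17 → value 13×38/17 = 29.0588, running total 248.06
Total 248.06.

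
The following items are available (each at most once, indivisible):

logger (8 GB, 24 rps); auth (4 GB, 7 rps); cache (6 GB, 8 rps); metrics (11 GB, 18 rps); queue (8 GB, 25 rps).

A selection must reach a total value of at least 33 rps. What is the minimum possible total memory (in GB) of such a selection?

Subsets with value ≥ 33, sorted by total memory:
- cache+queue: memory 14, value 33
- logger+queue: memory 16, value 49
- auth+cache+queue: memory 18, value 40
- logger+auth+cache: memory 18, value 39
Minimum memory: 14 GB.

14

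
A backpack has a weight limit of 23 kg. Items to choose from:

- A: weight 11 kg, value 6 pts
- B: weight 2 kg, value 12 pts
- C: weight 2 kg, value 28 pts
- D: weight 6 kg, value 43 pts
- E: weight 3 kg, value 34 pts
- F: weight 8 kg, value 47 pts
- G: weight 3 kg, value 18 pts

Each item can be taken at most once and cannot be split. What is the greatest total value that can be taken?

Check high-value combinations within 23 kg:
- C+D+E+F+G: weight 2+6+3+8+3=22, value 28+43+34+47+18=170
- B+C+D+E+F: weight 2+2+6+3+8=21, value 12+28+43+34+47=164
- B+D+E+F+G: weight 2+6+3+8+3=22, value 12+43+34+47+18=154
- C+D+E+F: weight 2+6+3+8=19, value 28+43+34+47=152
Best: 170 pts.

170 pts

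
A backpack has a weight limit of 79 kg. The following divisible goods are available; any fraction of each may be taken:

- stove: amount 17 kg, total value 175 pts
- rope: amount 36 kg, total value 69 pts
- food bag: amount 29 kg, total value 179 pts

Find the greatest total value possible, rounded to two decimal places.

417.25

Take in order of value per unit:
- stove (175/17 per unit): all 17 → value 175, running total 175.00
- food bag (179/29 per unit): all 29 → value 179, running total 354.00
- rope (69/36 per unit): 33 of 36 → value 33×69/36 = 63.2500, running total 417.25
Total 417.25.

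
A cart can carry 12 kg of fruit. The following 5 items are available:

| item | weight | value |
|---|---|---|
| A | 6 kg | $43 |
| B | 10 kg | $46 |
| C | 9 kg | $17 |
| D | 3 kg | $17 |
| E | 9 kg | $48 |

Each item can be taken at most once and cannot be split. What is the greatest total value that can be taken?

Check high-value combinations within 12 kg:
- D+E: weight 3+9=12, value 17+48=65
- A+D: weight 6+3=9, value 43+17=60
- E: weight 9, value 48
- B: weight 10, value 46
Best: $65.

$65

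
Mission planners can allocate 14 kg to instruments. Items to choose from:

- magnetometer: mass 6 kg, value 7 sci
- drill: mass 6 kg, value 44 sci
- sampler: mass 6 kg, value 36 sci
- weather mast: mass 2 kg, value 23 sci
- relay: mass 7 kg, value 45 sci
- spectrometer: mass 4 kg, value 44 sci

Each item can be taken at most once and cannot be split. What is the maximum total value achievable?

112 sci

Check high-value combinations within 14 kg:
- weather mast+relay+spectrometer: mass 2+7+4=13, value 23+45+44=112
- drill+weather mast+spectrometer: mass 6+2+4=12, value 44+23+44=111
- sampler+weather mast+spectrometer: mass 6+2+4=12, value 36+23+44=103
- drill+sampler+weather mast: mass 6+6+2=14, value 44+36+23=103
Best: 112 sci.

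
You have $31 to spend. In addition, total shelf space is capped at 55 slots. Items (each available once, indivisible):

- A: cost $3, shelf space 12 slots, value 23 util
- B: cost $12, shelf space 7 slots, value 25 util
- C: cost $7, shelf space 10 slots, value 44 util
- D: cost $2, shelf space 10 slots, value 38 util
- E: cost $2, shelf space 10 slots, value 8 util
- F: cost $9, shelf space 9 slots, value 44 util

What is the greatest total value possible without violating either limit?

157 util

Feasible sets respecting both limits:
- A+C+D+E+F: cost 23, shelf space 51, value 157
- B+C+D+F: cost 30, shelf space 36, value 151
- A+C+D+F: cost 21, shelf space 41, value 149
Best: 157 util.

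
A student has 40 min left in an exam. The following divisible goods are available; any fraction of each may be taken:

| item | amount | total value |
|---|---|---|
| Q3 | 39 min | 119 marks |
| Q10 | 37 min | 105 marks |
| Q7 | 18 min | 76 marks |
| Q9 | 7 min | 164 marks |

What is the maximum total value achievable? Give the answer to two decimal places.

285.77

Take in order of value per unit:
- Q9 (164/7 per unit): all 7 → value 164, running total 164.00
- Q7 (76/18 per unit): all 18 → value 76, running total 240.00
- Q3 (119/39 per unit): 15 of 39 → value 15×119/39 = 45.7692, running total 285.77
Total 285.77.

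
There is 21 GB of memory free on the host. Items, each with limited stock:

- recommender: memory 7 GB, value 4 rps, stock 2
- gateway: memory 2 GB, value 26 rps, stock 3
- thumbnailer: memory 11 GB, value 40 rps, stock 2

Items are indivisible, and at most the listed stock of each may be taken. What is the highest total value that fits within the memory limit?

Top feasible selections:
- 3×gateway + 1×thumbnailer: memory 17, value 118
- 2×gateway + 1×thumbnailer: memory 15, value 92
- 2×recommender + 3×gateway: memory 20, value 86
- 1×recommender + 3×gateway: memory 13, value 82
Best: 118 rps.

118 rps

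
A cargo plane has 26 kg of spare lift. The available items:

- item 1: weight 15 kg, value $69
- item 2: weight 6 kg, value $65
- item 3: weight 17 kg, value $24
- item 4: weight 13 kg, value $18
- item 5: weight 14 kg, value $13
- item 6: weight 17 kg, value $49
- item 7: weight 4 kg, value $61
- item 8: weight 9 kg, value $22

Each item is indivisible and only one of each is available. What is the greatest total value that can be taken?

This is a 0/1 knapsack; check combinations near the capacity.
- item 1+item 2+item 7: weight 15+6+4=25, value 69+65+61=195
- item 2+item 7+item 8: weight 6+4+9=19, value 65+61+22=148
- item 2+item 4+item 7: weight 6+13+4=23, value 65+18+61=144
- item 2+item 5+item 7: weight 6+14+4=24, value 65+13+61=139
Best: $195.

$195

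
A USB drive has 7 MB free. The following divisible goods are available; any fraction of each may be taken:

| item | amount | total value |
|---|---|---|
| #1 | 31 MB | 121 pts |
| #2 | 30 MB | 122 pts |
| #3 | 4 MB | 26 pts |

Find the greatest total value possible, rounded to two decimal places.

Take in order of value per unit:
- #3 (26/4 per unit): all 4 → value 26, running total 26.00
- #2 (122/30 per unit): 3 of 30 → value 3×122/30 = 12.2000, running total 38.20
Total 38.20.

38.20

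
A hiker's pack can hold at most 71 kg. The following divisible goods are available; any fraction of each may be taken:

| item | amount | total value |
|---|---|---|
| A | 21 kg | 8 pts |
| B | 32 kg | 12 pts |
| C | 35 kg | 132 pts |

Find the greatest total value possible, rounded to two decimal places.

Take in order of value per unit:
- C (132/35 per unit): all 35 → value 132, running total 132.00
- A (8/21 per unit): all 21 → value 8, running total 140.00
- B (12/32 per unit): 15 of 32 → value 15×12/32 = 5.6250, running total 145.63
Total 145.63.

145.63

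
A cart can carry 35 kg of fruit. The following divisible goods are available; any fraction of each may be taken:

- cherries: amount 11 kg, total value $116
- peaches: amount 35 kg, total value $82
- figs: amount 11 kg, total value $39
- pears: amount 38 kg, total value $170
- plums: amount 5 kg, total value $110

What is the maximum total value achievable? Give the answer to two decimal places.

Take in order of value per unit:
- plums (110/5 per unit): all 5 → value 110, running total 110.00
- cherries (116/11 per unit): all 11 → value 116, running total 226.00
- pears (170/38 per unit): 19 of 38 → value 19×170/38 = 85.0000, running total 311.00
Total 311.00.

311.00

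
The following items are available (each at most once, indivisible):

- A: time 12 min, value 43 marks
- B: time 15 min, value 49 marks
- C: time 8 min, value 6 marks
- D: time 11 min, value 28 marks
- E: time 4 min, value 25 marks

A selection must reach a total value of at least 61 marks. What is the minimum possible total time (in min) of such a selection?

16

Subsets with value ≥ 61, sorted by total time:
- A+E: time 16, value 68
- B+E: time 19, value 74
Minimum time: 16 min.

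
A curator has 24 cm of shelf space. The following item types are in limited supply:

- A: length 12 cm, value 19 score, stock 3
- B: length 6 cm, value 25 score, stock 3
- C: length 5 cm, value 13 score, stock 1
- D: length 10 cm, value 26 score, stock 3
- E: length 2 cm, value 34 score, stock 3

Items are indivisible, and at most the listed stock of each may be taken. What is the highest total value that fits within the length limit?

Top feasible selections:
- 3×B + 3×E: length 24, value 177
- 2×B + 1×C + 3×E: length 23, value 165
Best: 177 score.

177 score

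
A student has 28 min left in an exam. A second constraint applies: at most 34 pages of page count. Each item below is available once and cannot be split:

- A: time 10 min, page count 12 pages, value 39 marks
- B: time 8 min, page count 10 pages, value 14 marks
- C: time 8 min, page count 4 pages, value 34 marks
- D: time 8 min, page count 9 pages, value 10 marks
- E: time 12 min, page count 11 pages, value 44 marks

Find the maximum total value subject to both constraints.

92 marks

Feasible sets respecting both limits:
- B+C+E: time 28, page count 25, value 92
- C+D+E: time 28, page count 24, value 88
- A+B+C: time 26, page count 26, value 87
Best: 92 marks.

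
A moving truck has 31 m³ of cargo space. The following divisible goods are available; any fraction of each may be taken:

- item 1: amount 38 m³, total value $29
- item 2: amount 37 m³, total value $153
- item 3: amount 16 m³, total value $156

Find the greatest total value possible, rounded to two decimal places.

218.03

Take in order of value per unit:
- item 3 (156/16 per unit): all 16 → value 156, running total 156.00
- item 2 (153/37 per unit): 15 of 37 → value 15×153/37 = 62.0270, running total 218.03
Total 218.03.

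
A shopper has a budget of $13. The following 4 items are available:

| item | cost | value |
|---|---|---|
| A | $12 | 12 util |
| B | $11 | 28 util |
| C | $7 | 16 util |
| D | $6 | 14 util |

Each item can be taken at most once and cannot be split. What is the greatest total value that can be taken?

30 util

Check high-value combinations within $13:
- C+D: cost 7+6=13, value 16+14=30
- B: cost 11, value 28
- C: cost 7, value 16
- D: cost 6, value 14
- A: cost 12, value 12
Best: 30 util.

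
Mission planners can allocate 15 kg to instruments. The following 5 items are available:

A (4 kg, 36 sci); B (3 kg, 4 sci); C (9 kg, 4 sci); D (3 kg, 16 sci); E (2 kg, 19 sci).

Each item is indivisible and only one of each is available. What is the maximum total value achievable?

Check high-value combinations within 15 kg:
- A+B+D+E: mass 4+3+3+2=12, value 36+4+16+19=75
- A+D+E: mass 4+3+2=9, value 36+16+19=71
- A+B+E: mass 4+3+2=9, value 36+4+19=59
Best: 75 sci.

75 sci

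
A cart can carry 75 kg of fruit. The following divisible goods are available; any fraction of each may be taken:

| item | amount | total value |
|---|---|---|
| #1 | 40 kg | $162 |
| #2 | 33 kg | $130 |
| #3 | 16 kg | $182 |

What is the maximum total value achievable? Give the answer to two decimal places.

418.85

Take in order of value per unit:
- #3 (182/16 per unit): all 16 → value 182, running total 182.00
- #1 (162/40 per unit): all 40 → value 162, running total 344.00
- #2 (130/33 per unit): 19 of 33 → value 19×130/33 = 74.8485, running total 418.85
Total 418.85.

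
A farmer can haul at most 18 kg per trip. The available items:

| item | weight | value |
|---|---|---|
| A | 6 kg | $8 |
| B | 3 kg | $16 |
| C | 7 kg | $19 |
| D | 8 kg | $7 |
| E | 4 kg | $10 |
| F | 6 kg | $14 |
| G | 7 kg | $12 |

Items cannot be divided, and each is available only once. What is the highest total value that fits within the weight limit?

$49

This is a 0/1 knapsack; check combinations near the capacity.
- B+C+F: weight 3+7+6=16, value 16+19+14=49
- B+C+G: weight 3+7+7=17, value 16+19+12=47
- B+C+E: weight 3+7+4=14, value 16+19+10=45
- A+B+C: weight 6+3+7=16, value 8+16+19=43
- C+E+F: weight 7+4+6=17, value 19+10+14=43
Best: $49.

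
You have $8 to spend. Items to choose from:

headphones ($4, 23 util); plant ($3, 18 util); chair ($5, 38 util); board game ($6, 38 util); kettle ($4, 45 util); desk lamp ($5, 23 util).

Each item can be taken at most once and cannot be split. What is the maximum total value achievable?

Check high-value combinations within $8:
- headphones+kettle: cost 4+4=8, value 23+45=68
- plant+kettle: cost 3+4=7, value 18+45=63
- plant+chair: cost 3+5=8, value 18+38=56
- kettle: cost 4, value 45
Best: 68 util.

68 util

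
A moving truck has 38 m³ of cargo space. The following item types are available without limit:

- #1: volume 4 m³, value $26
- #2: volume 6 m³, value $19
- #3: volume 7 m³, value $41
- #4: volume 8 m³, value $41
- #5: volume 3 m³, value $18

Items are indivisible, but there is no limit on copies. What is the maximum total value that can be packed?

$244

Best value-per-unit is #1 at 26/4; filling with it alone gives 9×26 = 234.
Optimal mix: 8×#1 + 2×#5 → volume 38, value 244.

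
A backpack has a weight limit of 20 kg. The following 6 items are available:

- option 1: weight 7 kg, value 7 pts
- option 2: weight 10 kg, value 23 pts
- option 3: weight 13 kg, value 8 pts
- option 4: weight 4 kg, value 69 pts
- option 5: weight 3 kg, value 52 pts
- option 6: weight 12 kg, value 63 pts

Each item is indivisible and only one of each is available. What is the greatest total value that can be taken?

184 pts

Check high-value combinations within 20 kg:
- option 4+option 5+option 6: weight 4+3+12=19, value 69+52+63=184
- option 2+option 4+option 5: weight 10+4+3=17, value 23+69+52=144
- option 4+option 6: weight 4+12=16, value 69+63=132
Best: 184 pts.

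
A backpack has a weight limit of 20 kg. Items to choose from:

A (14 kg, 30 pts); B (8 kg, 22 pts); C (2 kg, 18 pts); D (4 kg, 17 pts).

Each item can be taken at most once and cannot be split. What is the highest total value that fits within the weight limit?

65 pts

Check high-value combinations within 20 kg:
- A+C+D: weight 14+2+4=20, value 30+18+17=65
- B+C+D: weight 8+2+4=14, value 22+18+17=57
- A+C: weight 14+2=16, value 30+18=48
- A+D: weight 14+4=18, value 30+17=47
- B+C: weight 8+2=10, value 22+18=40
Best: 65 pts.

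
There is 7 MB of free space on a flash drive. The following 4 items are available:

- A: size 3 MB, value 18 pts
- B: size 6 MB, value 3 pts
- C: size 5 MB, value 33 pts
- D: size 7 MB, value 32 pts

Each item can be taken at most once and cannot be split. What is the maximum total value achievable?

33 pts

This is a 0/1 knapsack; check combinations near the capacity.
- C: size 5, value 33
- D: size 7, value 32
- A: size 3, value 18
- B: size 6, value 3
Best: 33 pts.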